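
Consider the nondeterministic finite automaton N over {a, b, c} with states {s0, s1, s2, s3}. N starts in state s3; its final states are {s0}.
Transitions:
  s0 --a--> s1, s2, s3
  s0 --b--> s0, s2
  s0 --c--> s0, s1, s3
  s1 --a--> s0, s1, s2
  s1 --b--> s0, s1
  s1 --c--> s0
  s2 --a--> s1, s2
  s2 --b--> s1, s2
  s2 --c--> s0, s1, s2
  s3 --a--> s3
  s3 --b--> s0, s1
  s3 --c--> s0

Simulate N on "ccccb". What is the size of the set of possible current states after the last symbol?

Start: {s3}
read c: {s0}
read c: {s0, s1, s3}
read c: {s0, s1, s3}
read c: {s0, s1, s3}
read b: {s0, s1, s2}
Final reachable set {s0, s1, s2} has 3 states.

3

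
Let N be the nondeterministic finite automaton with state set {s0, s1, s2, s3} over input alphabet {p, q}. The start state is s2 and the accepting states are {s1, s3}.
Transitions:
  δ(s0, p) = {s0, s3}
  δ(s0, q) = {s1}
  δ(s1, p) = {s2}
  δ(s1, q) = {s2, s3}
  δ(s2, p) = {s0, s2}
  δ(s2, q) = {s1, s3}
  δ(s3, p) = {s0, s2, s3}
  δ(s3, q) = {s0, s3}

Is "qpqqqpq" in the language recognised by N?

Start: {s2}
read q: {s1, s3}
read p: {s0, s2, s3}
read q: {s0, s1, s3}
read q: {s0, s1, s2, s3}
read q: {s0, s1, s2, s3}
read p: {s0, s2, s3}
read q: {s0, s1, s3}
Reachable ∩ accepting = {s1, s3} — nonempty.

accepted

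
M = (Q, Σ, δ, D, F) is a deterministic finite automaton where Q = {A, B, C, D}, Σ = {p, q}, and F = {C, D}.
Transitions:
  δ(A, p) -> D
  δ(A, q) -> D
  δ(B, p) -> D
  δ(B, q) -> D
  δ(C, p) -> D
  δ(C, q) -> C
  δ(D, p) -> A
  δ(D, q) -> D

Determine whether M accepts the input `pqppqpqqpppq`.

accepted

D --p--> A
A --q--> D
D --p--> A
A --p--> D
D --q--> D
D --p--> A
A --q--> D
D --q--> D
D --p--> A
A --p--> D
D --p--> A
A --q--> D
End in state D, which is an accepting state.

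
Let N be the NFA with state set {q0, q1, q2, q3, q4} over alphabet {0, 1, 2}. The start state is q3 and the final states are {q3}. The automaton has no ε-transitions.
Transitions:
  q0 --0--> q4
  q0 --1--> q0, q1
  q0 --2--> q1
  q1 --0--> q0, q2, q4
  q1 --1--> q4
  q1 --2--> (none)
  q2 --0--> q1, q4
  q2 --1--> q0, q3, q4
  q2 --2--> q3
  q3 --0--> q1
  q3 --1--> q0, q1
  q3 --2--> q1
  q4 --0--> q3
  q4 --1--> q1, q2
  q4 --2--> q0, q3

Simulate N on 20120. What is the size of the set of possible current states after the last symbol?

Start: {q3}
read 2: {q1}
read 0: {q0, q2, q4}
read 1: {q0, q1, q2, q3, q4}
read 2: {q0, q1, q3}
read 0: {q0, q1, q2, q4}
Final reachable set {q0, q1, q2, q4} has 4 states.

4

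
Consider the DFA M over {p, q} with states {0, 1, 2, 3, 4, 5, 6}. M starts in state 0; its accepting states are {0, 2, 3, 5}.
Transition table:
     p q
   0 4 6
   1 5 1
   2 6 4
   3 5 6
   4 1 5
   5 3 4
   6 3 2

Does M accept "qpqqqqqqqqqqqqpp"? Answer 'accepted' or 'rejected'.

0 --q--> 6
6 --p--> 3
3 --q--> 6
6 --q--> 2
2 --q--> 4
4 --q--> 5
5 --q--> 4
4 --q--> 5
5 --q--> 4
4 --q--> 5
5 --q--> 4
4 --q--> 5
5 --q--> 4
4 --q--> 5
5 --p--> 3
3 --p--> 5
End in state 5, which is an accepting state.

accepted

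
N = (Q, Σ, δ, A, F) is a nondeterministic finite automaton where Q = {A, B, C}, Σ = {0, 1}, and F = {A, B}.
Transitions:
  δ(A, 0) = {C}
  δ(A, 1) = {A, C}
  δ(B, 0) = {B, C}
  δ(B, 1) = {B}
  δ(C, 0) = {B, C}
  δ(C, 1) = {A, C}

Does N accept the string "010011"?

Start: {A}
read 0: {C}
read 1: {A, C}
read 0: {B, C}
read 0: {B, C}
read 1: {A, B, C}
read 1: {A, B, C}
Reachable ∩ accepting = {A, B} — nonempty.

accepted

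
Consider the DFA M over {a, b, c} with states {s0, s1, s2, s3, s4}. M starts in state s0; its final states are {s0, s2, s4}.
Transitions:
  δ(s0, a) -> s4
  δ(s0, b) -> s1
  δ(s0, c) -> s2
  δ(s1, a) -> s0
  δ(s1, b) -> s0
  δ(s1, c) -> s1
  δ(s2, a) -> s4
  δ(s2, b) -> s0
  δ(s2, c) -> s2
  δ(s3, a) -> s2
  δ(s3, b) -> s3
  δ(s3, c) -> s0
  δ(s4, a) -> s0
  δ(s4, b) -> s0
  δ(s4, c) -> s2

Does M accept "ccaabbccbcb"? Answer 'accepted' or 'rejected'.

accepted

s0 --c--> s2
s2 --c--> s2
s2 --a--> s4
s4 --a--> s0
s0 --b--> s1
s1 --b--> s0
s0 --c--> s2
s2 --c--> s2
s2 --b--> s0
s0 --c--> s2
s2 --b--> s0
End in state s0, which is an accepting state.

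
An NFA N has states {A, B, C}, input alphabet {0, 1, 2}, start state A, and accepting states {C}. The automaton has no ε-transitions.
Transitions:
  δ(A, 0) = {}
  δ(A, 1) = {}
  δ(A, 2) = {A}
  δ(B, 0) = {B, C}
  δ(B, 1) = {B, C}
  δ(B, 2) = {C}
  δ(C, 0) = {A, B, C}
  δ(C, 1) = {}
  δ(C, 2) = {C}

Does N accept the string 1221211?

Start: {A}
read 1: {}
The reachable set is empty and stays empty for the remaining 6 symbols.
Reachable ∩ accepting = {} — empty.

rejected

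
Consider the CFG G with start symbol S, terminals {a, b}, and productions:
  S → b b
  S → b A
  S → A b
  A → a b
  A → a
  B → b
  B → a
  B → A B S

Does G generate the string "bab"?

yes

S ⇒ bA ⇒ bab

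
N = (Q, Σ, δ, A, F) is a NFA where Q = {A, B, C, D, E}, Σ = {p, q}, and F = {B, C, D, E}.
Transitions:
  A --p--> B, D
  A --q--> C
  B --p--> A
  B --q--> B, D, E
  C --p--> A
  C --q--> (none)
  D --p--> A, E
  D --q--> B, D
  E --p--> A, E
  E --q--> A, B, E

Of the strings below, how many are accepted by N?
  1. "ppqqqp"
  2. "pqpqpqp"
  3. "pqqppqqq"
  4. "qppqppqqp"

4

"ppqqqp": accepted
"pqpqpqp": accepted
"pqqppqqq": accepted
"qppqppqqp": accepted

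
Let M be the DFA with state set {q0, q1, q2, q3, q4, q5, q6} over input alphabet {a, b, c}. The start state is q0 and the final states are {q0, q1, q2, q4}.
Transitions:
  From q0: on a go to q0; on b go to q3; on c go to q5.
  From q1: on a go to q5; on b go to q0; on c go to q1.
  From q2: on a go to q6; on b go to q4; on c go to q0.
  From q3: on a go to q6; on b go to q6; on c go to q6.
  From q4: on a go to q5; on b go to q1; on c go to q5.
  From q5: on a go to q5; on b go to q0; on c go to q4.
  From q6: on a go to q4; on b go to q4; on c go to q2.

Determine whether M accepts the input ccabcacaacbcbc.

q0 --c--> q5
q5 --c--> q4
q4 --a--> q5
q5 --b--> q0
q0 --c--> q5
q5 --a--> q5
q5 --c--> q4
q4 --a--> q5
q5 --a--> q5
q5 --c--> q4
q4 --b--> q1
q1 --c--> q1
q1 --b--> q0
q0 --c--> q5
End in state q5, which is not an accepting state.

rejected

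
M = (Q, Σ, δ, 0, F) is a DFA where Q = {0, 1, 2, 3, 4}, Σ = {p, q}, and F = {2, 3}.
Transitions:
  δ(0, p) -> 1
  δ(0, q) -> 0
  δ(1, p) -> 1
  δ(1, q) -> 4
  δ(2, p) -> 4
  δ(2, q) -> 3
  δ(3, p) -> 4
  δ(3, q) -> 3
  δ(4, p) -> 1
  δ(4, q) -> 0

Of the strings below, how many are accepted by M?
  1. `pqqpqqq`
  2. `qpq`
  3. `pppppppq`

0

`pqqpqqq`: rejected
`qpq`: rejected
`pppppppq`: rejected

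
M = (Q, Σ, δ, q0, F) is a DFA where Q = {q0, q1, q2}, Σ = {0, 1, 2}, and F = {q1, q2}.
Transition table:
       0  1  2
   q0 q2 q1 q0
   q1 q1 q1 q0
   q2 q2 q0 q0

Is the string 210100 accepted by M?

accepted

q0 --2--> q0
q0 --1--> q1
q1 --0--> q1
q1 --1--> q1
q1 --0--> q1
q1 --0--> q1
End in state q1, which is an accepting state.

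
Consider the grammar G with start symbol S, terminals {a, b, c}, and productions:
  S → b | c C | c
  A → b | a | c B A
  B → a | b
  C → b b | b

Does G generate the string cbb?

yes

S ⇒ cC ⇒ cbb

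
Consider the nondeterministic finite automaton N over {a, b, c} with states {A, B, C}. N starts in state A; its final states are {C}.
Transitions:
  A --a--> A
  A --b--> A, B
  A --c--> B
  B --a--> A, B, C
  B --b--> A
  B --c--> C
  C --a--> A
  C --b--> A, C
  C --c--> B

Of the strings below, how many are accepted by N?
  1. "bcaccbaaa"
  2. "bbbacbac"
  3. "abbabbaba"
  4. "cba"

"bcaccbaaa": rejected
"bbbacbac": rejected
"abbabbaba": accepted
"cba": rejected

1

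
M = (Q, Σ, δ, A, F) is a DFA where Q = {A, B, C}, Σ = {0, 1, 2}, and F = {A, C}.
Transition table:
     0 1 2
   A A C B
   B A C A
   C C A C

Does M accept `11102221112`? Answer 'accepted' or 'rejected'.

A --1--> C
C --1--> A
A --1--> C
C --0--> C
C --2--> C
C --2--> C
C --2--> C
C --1--> A
A --1--> C
C --1--> A
A --2--> B
End in state B, which is not an accepting state.

rejected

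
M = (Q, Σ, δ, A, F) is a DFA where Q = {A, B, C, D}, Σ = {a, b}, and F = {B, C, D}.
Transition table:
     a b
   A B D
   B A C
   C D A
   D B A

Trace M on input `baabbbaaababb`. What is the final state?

D

A --b--> D
D --a--> B
B --a--> A
A --b--> D
D --b--> A
A --b--> D
D --a--> B
B --a--> A
A --a--> B
B --b--> C
C --a--> D
D --b--> A
A --b--> D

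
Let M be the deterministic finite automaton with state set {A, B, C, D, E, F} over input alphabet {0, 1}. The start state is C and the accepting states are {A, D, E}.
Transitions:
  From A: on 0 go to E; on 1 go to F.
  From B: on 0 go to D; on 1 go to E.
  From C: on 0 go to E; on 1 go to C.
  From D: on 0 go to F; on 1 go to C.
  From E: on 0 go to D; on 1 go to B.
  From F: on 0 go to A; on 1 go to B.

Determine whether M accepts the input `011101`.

rejected

C --0--> E
E --1--> B
B --1--> E
E --1--> B
B --0--> D
D --1--> C
End in state C, which is not an accepting state.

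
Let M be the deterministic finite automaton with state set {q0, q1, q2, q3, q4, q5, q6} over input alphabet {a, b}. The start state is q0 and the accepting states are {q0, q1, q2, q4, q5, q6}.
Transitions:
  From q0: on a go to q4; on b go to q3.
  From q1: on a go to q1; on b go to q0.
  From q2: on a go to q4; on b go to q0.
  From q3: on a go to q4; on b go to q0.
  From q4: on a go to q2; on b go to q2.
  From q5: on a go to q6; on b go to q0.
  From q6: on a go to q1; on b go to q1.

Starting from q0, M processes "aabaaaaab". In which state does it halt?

q0 --a--> q4
q4 --a--> q2
q2 --b--> q0
q0 --a--> q4
q4 --a--> q2
q2 --a--> q4
q4 --a--> q2
q2 --a--> q4
q4 --b--> q2

q2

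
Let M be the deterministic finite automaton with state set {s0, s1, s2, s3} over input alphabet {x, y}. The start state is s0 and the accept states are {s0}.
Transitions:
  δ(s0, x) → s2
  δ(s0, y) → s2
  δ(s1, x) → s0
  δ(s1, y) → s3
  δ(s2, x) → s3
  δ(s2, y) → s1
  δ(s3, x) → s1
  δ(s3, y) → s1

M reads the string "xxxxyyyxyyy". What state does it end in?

s3

s0 --x--> s2
s2 --x--> s3
s3 --x--> s1
s1 --x--> s0
s0 --y--> s2
s2 --y--> s1
s1 --y--> s3
s3 --x--> s1
s1 --y--> s3
s3 --y--> s1
s1 --y--> s3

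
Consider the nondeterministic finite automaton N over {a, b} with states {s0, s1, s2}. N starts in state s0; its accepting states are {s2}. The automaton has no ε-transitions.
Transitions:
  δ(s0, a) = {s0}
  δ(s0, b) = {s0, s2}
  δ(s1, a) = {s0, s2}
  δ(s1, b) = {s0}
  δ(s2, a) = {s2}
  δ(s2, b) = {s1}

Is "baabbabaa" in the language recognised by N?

Start: {s0}
read b: {s0, s2}
read a: {s0, s2}
read a: {s0, s2}
read b: {s0, s1, s2}
read b: {s0, s1, s2}
read a: {s0, s2}
read b: {s0, s1, s2}
read a: {s0, s2}
read a: {s0, s2}
Reachable ∩ accepting = {s2} — nonempty.

accepted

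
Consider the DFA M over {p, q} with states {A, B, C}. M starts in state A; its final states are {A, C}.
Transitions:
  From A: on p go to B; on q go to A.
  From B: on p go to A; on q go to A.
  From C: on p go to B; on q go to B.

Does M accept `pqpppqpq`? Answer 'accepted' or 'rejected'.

accepted

A --p--> B
B --q--> A
A --p--> B
B --p--> A
A --p--> B
B --q--> A
A --p--> B
B --q--> A
End in state A, which is an accepting state.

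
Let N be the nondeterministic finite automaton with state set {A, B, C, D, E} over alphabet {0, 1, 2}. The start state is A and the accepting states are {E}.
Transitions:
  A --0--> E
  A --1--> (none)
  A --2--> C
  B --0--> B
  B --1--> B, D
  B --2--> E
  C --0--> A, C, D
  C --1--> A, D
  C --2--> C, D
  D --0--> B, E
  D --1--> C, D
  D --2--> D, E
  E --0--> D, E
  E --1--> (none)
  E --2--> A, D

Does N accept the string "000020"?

accepted

Start: {A}
read 0: {E}
read 0: {D, E}
read 0: {B, D, E}
read 0: {B, D, E}
read 2: {A, D, E}
read 0: {B, D, E}
Reachable ∩ accepting = {E} — nonempty.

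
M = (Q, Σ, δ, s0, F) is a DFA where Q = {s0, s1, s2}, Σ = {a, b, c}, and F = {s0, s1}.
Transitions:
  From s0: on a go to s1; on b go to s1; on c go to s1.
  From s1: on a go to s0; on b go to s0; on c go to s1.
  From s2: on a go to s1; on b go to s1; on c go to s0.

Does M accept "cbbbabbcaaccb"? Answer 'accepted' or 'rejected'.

accepted

s0 --c--> s1
s1 --b--> s0
s0 --b--> s1
s1 --b--> s0
s0 --a--> s1
s1 --b--> s0
s0 --b--> s1
s1 --c--> s1
s1 --a--> s0
s0 --a--> s1
s1 --c--> s1
s1 --c--> s1
s1 --b--> s0
End in state s0, which is an accepting state.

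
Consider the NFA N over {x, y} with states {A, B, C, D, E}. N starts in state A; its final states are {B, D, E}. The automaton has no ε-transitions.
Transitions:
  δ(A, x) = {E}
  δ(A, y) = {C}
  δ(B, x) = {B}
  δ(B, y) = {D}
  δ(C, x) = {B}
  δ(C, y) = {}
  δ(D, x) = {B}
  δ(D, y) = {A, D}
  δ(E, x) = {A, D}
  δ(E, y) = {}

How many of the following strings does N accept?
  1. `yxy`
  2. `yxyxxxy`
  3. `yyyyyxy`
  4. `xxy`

`yxy`: accepted
`yxyxxxy`: accepted
`yyyyyxy`: rejected
`xxy`: accepted

3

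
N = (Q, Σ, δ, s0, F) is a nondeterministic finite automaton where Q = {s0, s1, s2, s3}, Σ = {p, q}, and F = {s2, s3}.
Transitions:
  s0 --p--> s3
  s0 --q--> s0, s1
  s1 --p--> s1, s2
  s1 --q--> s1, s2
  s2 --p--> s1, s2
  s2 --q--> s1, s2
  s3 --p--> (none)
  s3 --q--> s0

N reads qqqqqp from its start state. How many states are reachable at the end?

Start: {s0}
read q: {s0, s1}
read q: {s0, s1, s2}
read q: {s0, s1, s2}
read q: {s0, s1, s2}
read q: {s0, s1, s2}
read p: {s1, s2, s3}
Final reachable set {s1, s2, s3} has 3 states.

3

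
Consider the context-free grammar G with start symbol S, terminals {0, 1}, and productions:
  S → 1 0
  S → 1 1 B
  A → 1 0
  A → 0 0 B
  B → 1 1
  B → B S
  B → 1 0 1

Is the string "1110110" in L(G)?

S ⇒ 11B ⇒ 11BS ⇒ 11101S ⇒ 1110110

yes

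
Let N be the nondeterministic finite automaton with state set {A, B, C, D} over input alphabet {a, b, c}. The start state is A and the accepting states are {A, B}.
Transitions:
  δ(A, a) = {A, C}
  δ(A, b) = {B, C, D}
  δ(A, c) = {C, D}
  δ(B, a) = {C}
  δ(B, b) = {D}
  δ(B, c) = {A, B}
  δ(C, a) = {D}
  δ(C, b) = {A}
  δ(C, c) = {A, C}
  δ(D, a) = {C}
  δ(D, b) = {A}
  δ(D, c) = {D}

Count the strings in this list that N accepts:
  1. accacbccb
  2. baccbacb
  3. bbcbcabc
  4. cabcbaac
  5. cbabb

4

accacbccb: accepted
baccbacb: accepted
bbcbcabc: rejected
cabcbaac: accepted
cbabb: accepted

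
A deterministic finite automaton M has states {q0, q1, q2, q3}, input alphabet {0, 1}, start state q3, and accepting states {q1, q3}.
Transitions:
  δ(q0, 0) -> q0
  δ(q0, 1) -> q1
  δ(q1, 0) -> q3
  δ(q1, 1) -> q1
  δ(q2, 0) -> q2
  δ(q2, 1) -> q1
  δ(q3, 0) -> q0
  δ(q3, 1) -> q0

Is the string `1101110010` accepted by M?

q3 --1--> q0
q0 --1--> q1
q1 --0--> q3
q3 --1--> q0
q0 --1--> q1
q1 --1--> q1
q1 --0--> q3
q3 --0--> q0
q0 --1--> q1
q1 --0--> q3
End in state q3, which is an accepting state.

accepted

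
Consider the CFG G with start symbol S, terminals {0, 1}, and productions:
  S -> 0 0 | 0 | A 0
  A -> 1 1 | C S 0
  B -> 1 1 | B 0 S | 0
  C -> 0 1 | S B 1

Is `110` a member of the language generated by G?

S ⇒ A0 ⇒ 110

yes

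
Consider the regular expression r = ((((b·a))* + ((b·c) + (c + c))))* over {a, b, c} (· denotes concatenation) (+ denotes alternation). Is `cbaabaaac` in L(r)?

cbaabaaac cannot be split into zero or more pieces each matching (((b·a))*+((b·c)+(c+c))).

no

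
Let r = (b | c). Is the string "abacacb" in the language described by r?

Neither b nor c matches abacacb.

no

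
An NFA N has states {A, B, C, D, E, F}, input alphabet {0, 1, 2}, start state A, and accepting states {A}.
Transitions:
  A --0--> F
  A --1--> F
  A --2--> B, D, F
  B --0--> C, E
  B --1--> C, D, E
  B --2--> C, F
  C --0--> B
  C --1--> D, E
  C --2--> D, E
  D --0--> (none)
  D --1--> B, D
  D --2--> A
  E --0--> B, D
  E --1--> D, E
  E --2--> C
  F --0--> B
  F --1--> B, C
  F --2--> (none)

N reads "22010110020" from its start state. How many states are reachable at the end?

Start: {A}
read 2: {B, D, F}
read 2: {A, C, F}
read 0: {B, F}
read 1: {B, C, D, E}
read 0: {B, C, D, E}
read 1: {B, C, D, E}
read 1: {B, C, D, E}
read 0: {B, C, D, E}
read 0: {B, C, D, E}
read 2: {A, C, D, E, F}
read 0: {B, D, F}
Final reachable set {B, D, F} has 3 states.

3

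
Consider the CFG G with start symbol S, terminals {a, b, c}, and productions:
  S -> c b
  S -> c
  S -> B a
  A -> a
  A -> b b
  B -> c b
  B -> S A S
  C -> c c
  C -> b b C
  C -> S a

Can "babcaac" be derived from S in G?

no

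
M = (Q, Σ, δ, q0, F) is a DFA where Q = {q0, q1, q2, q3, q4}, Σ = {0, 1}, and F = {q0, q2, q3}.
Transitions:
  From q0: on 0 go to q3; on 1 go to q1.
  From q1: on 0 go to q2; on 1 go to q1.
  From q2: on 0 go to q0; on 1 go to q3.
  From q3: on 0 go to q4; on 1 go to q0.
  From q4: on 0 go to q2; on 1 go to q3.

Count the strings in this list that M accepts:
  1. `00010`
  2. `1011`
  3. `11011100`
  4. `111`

2

`00010`: rejected
`1011`: accepted
`11011100`: accepted
`111`: rejected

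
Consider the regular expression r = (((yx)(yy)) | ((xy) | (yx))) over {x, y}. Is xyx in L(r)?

Neither ((yx)(yy)) nor ((xy)|(yx)) matches xyx.

no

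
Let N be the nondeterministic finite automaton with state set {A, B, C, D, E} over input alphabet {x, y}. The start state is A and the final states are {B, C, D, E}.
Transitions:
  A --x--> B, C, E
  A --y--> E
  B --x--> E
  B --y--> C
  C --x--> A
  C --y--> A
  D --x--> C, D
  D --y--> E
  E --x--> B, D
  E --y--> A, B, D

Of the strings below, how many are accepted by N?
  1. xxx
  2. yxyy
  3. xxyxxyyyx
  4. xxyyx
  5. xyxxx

xxx: accepted
yxyy: accepted
xxyxxyyyx: accepted
xxyyx: accepted
xyxxx: accepted

5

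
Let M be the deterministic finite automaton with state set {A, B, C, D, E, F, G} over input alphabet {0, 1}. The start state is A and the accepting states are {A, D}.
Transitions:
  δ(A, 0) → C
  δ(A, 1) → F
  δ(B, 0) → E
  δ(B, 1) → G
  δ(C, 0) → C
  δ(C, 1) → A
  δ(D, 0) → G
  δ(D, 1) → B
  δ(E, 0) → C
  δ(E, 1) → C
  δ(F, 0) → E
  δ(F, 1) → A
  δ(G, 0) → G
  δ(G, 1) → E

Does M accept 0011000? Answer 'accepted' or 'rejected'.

rejected

A --0--> C
C --0--> C
C --1--> A
A --1--> F
F --0--> E
E --0--> C
C --0--> C
End in state C, which is not an accepting state.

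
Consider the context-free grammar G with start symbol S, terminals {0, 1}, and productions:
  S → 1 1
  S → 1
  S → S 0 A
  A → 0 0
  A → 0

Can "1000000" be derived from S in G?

yes

S ⇒ S0A ⇒ S0A0A ⇒ 10A0A ⇒ 10000A ⇒ 1000000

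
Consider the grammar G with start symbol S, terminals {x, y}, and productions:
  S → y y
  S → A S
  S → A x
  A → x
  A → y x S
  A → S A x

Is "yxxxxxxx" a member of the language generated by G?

S ⇒ Ax ⇒ SAxx ⇒ AxAxx ⇒ yxSxAxx ⇒ yxAxxAxx ⇒ yxxxxAxx ⇒ yxxxxxxx

yes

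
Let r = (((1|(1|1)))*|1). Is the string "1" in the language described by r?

The left alternative ((1|(1|1)))* matches 1.

yes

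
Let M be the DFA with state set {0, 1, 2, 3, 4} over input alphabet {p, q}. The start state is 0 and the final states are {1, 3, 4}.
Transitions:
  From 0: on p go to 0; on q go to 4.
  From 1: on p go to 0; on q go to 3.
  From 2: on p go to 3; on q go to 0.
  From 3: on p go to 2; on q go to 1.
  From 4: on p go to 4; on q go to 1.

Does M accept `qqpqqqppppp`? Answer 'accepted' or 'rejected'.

0 --q--> 4
4 --q--> 1
1 --p--> 0
0 --q--> 4
4 --q--> 1
1 --q--> 3
3 --p--> 2
2 --p--> 3
3 --p--> 2
2 --p--> 3
3 --p--> 2
End in state 2, which is not an accepting state.

rejected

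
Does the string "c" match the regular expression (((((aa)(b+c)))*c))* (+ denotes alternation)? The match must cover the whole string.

yes

Split into 1 piece c; each matches ((((aa)(b+c)))*c).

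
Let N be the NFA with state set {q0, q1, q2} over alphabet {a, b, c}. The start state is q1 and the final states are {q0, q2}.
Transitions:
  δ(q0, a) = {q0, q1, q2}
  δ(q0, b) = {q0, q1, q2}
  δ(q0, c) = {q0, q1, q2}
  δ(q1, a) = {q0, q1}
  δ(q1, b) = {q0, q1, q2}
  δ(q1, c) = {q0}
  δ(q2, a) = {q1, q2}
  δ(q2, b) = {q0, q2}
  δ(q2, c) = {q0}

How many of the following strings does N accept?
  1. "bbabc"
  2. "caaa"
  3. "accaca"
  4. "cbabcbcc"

"bbabc": accepted
"caaa": accepted
"accaca": accepted
"cbabcbcc": accepted

4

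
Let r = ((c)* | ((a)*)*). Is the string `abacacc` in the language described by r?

Neither (c)* nor ((a)*)* matches abacacc.

no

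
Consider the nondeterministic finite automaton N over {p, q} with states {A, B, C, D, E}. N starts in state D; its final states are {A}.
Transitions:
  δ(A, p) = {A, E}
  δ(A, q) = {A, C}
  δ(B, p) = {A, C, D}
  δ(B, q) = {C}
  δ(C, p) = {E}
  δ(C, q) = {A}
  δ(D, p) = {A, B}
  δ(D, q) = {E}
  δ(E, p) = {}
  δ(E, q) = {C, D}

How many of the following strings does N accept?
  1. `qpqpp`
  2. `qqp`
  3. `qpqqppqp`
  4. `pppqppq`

`qpqpp`: rejected
`qqp`: accepted
`qpqqppqp`: rejected
`pppqppq`: accepted

2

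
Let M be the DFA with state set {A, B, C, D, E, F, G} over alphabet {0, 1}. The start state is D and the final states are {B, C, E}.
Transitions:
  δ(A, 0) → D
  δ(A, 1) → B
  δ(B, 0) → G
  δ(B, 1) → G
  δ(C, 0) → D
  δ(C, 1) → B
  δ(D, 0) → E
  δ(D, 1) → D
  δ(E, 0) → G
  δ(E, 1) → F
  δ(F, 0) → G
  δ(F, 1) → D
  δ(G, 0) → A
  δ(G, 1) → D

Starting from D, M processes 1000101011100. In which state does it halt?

D --1--> D
D --0--> E
E --0--> G
G --0--> A
A --1--> B
B --0--> G
G --1--> D
D --0--> E
E --1--> F
F --1--> D
D --1--> D
D --0--> E
E --0--> G

G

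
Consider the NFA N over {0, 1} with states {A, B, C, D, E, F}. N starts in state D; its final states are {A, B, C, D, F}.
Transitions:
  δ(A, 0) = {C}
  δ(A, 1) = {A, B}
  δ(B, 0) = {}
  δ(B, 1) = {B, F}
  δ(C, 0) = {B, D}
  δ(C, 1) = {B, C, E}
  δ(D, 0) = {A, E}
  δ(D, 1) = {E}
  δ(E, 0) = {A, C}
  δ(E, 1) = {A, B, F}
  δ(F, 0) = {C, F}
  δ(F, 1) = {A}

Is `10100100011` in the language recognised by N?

accepted

Start: {D}
read 1: {E}
read 0: {A, C}
read 1: {A, B, C, E}
read 0: {A, B, C, D}
read 0: {A, B, C, D, E}
read 1: {A, B, C, E, F}
read 0: {A, B, C, D, F}
read 0: {A, B, C, D, E, F}
read 0: {A, B, C, D, E, F}
read 1: {A, B, C, E, F}
read 1: {A, B, C, E, F}
Reachable ∩ accepting = {A, B, C, F} — nonempty.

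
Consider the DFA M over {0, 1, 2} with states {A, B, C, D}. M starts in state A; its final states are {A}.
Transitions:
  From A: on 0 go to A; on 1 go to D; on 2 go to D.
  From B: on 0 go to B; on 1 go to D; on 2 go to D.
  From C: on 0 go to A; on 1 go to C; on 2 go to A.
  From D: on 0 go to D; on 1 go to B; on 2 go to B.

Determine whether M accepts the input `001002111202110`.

rejected

A --0--> A
A --0--> A
A --1--> D
D --0--> D
D --0--> D
D --2--> B
B --1--> D
D --1--> B
B --1--> D
D --2--> B
B --0--> B
B --2--> D
D --1--> B
B --1--> D
D --0--> D
End in state D, which is not an accepting state.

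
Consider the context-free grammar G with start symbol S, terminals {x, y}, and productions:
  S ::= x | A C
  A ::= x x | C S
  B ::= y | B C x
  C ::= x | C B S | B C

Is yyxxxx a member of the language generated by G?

no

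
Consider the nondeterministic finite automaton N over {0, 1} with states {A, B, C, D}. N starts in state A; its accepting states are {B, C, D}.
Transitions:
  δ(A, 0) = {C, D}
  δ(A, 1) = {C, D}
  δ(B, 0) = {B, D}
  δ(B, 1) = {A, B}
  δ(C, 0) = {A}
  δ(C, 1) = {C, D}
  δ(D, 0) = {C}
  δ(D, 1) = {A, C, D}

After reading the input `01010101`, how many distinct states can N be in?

3

Start: {A}
read 0: {C, D}
read 1: {A, C, D}
read 0: {A, C, D}
read 1: {A, C, D}
read 0: {A, C, D}
read 1: {A, C, D}
read 0: {A, C, D}
read 1: {A, C, D}
Final reachable set {A, C, D} has 3 states.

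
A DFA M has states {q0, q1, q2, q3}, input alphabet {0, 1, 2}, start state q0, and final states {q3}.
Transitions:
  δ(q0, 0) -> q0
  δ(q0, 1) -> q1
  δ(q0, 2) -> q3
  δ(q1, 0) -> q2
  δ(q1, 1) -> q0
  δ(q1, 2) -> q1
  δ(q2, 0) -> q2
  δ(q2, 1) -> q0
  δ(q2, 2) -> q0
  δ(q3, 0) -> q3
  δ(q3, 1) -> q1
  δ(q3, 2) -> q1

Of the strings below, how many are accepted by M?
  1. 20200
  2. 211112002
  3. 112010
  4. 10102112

20200: rejected
211112002: rejected
112010: rejected
10102112: accepted

1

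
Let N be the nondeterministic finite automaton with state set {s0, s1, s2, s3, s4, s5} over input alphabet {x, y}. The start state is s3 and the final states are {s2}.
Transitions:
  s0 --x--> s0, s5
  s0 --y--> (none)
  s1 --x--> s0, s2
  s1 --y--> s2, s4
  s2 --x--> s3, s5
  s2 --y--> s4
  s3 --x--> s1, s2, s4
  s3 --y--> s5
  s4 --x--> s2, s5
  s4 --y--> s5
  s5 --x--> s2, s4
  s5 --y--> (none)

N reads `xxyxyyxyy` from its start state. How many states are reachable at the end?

1

Start: {s3}
read x: {s1, s2, s4}
read x: {s0, s2, s3, s5}
read y: {s4, s5}
read x: {s2, s4, s5}
read y: {s4, s5}
read y: {s5}
read x: {s2, s4}
read y: {s4, s5}
read y: {s5}
Final reachable set {s5} has 1 state.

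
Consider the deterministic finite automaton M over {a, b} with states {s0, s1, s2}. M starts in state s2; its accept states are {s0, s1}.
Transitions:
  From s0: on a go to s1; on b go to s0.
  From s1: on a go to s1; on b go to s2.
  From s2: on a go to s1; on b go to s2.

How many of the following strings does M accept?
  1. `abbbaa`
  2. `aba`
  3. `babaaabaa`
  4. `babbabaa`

`abbbaa`: accepted
`aba`: accepted
`babaaabaa`: accepted
`babbabaa`: accepted

4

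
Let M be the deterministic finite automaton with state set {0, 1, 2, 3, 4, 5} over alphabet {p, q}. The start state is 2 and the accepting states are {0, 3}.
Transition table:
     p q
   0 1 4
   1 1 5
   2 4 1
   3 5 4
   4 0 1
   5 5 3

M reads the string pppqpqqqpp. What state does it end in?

1

2 --p--> 4
4 --p--> 0
0 --p--> 1
1 --q--> 5
5 --p--> 5
5 --q--> 3
3 --q--> 4
4 --q--> 1
1 --p--> 1
1 --p--> 1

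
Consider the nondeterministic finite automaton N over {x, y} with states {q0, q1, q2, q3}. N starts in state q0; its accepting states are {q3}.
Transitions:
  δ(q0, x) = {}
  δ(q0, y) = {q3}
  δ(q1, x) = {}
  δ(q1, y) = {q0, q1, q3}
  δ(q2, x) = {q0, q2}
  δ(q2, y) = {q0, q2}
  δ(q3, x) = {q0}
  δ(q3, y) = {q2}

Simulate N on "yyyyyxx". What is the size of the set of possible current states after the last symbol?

2

Start: {q0}
read y: {q3}
read y: {q2}
read y: {q0, q2}
read y: {q0, q2, q3}
read y: {q0, q2, q3}
read x: {q0, q2}
read x: {q0, q2}
Final reachable set {q0, q2} has 2 states.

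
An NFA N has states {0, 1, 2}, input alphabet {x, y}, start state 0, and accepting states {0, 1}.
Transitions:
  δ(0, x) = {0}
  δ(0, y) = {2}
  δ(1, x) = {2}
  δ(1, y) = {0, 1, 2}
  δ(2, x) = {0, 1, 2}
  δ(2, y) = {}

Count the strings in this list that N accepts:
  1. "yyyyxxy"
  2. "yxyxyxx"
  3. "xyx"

"yyyyxxy": rejected
"yxyxyxx": accepted
"xyx": accepted

2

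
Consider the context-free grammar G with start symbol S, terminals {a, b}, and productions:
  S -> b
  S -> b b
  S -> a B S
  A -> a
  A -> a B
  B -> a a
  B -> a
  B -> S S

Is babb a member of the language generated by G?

no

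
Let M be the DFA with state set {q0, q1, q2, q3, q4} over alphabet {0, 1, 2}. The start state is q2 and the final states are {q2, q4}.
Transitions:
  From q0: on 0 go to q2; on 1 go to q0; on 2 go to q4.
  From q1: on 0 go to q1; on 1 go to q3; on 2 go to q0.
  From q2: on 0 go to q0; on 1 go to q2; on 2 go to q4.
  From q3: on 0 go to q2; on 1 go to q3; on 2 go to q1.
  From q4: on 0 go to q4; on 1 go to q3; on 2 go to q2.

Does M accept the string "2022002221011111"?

rejected

q2 --2--> q4
q4 --0--> q4
q4 --2--> q2
q2 --2--> q4
q4 --0--> q4
q4 --0--> q4
q4 --2--> q2
q2 --2--> q4
q4 --2--> q2
q2 --1--> q2
q2 --0--> q0
q0 --1--> q0
q0 --1--> q0
q0 --1--> q0
q0 --1--> q0
q0 --1--> q0
End in state q0, which is not an accepting state.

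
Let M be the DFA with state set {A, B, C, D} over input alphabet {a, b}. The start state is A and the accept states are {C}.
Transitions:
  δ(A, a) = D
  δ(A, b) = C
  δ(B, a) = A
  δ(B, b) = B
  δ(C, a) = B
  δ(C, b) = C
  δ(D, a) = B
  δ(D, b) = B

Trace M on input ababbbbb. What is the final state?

A --a--> D
D --b--> B
B --a--> A
A --b--> C
C --b--> C
C --b--> C
C --b--> C
C --b--> C

C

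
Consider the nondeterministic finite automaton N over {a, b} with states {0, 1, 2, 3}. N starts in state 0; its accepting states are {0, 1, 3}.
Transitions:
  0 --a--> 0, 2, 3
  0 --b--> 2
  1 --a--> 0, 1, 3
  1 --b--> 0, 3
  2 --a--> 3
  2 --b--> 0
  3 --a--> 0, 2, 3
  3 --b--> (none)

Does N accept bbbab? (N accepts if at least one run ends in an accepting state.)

Start: {0}
read b: {2}
read b: {0}
read b: {2}
read a: {3}
read b: {}
Reachable ∩ accepting = {} — empty.

rejected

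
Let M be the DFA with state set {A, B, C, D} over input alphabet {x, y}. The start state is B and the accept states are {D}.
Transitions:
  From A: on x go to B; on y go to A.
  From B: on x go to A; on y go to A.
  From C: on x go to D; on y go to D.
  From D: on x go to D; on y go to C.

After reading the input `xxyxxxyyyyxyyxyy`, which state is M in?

B --x--> A
A --x--> B
B --y--> A
A --x--> B
B --x--> A
A --x--> B
B --y--> A
A --y--> A
A --y--> A
A --y--> A
A --x--> B
B --y--> A
A --y--> A
A --x--> B
B --y--> A
A --y--> A

A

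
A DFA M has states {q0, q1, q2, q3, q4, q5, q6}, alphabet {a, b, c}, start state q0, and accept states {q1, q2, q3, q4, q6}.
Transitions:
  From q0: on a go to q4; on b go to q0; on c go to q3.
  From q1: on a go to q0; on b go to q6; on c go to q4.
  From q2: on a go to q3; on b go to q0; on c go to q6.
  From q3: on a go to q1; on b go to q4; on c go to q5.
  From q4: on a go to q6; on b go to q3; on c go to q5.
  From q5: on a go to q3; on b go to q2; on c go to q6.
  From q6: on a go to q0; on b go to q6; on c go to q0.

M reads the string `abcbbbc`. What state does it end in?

q3

q0 --a--> q4
q4 --b--> q3
q3 --c--> q5
q5 --b--> q2
q2 --b--> q0
q0 --b--> q0
q0 --c--> q3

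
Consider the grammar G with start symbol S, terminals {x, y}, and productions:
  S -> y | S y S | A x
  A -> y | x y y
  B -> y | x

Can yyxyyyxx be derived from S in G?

no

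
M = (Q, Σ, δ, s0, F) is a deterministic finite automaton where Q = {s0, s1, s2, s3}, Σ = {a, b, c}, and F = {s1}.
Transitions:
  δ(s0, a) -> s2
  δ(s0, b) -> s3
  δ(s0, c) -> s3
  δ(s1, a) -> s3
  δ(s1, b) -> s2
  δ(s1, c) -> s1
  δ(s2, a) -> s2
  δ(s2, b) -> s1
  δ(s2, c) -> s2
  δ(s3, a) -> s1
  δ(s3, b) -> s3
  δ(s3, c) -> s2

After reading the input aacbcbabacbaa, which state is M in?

s1

s0 --a--> s2
s2 --a--> s2
s2 --c--> s2
s2 --b--> s1
s1 --c--> s1
s1 --b--> s2
s2 --a--> s2
s2 --b--> s1
s1 --a--> s3
s3 --c--> s2
s2 --b--> s1
s1 --a--> s3
s3 --a--> s1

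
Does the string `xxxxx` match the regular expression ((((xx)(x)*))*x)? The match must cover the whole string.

Split as xxxx·x: (((xx)(x)*))* matches xxxx and x matches x.

yes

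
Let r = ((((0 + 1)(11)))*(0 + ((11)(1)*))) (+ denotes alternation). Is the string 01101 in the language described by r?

No split of 01101 into u·v has (((0+1)(11)))* matching u and (0+((11)(1)*)) matching v.

no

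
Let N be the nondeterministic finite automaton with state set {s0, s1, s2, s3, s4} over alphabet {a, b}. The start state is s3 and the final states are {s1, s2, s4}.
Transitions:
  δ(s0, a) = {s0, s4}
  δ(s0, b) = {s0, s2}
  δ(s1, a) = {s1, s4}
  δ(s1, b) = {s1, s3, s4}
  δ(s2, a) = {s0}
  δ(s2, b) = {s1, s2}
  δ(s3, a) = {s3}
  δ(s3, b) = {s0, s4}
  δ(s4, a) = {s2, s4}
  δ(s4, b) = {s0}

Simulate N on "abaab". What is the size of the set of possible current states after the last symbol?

3

Start: {s3}
read a: {s3}
read b: {s0, s4}
read a: {s0, s2, s4}
read a: {s0, s2, s4}
read b: {s0, s1, s2}
Final reachable set {s0, s1, s2} has 3 states.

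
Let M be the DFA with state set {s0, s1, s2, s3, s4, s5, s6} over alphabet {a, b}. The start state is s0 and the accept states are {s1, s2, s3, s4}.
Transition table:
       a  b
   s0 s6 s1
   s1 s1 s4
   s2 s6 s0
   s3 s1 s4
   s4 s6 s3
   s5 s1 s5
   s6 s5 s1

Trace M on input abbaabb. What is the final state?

s0 --a--> s6
s6 --b--> s1
s1 --b--> s4
s4 --a--> s6
s6 --a--> s5
s5 --b--> s5
s5 --b--> s5

s5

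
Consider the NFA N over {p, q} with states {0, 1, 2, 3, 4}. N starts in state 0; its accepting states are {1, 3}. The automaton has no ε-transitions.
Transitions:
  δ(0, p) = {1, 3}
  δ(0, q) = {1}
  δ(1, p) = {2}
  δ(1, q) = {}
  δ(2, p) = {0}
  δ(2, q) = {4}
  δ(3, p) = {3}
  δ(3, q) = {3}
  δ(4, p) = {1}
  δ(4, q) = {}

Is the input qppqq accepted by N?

rejected

Start: {0}
read q: {1}
read p: {2}
read p: {0}
read q: {1}
read q: {}
Reachable ∩ accepting = {} — empty.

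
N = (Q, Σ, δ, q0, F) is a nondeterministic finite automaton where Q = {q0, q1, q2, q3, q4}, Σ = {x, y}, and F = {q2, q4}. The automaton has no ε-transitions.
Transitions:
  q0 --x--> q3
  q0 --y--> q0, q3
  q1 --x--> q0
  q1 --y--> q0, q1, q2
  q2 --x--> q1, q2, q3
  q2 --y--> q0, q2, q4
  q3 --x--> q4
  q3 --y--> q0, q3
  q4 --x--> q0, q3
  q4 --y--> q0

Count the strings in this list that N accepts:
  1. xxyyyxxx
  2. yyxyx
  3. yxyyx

3

xxyyyxxx: accepted
yyxyx: accepted
yxyyx: accepted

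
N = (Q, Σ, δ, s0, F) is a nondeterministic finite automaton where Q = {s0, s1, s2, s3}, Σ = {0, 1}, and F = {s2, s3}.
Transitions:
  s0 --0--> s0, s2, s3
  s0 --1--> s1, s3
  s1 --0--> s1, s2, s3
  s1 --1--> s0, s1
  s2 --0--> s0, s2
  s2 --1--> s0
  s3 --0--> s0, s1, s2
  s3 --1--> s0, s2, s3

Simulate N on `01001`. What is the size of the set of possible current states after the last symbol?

Start: {s0}
read 0: {s0, s2, s3}
read 1: {s0, s1, s2, s3}
read 0: {s0, s1, s2, s3}
read 0: {s0, s1, s2, s3}
read 1: {s0, s1, s2, s3}
Final reachable set {s0, s1, s2, s3} has 4 states.

4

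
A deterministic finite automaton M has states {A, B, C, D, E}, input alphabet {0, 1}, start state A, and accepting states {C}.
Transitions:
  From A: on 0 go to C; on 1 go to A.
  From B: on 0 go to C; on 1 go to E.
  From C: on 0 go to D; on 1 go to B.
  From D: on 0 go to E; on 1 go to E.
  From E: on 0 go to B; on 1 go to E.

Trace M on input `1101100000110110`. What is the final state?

B

A --1--> A
A --1--> A
A --0--> C
C --1--> B
B --1--> E
E --0--> B
B --0--> C
C --0--> D
D --0--> E
E --0--> B
B --1--> E
E --1--> E
E --0--> B
B --1--> E
E --1--> E
E --0--> B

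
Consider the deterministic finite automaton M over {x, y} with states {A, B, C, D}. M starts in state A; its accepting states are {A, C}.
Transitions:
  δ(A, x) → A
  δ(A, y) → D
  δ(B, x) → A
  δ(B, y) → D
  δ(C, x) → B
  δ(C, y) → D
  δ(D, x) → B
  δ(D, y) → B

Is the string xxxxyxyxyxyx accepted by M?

rejected

A --x--> A
A --x--> A
A --x--> A
A --x--> A
A --y--> D
D --x--> B
B --y--> D
D --x--> B
B --y--> D
D --x--> B
B --y--> D
D --x--> B
End in state B, which is not an accepting state.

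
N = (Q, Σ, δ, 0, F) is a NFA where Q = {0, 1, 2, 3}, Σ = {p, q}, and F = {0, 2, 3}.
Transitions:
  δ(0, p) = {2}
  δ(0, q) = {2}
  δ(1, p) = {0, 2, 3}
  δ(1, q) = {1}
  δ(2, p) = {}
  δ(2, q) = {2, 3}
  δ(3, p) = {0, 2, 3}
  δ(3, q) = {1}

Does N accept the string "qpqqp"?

rejected

Start: {0}
read q: {2}
read p: {}
The reachable set is empty and stays empty for the remaining 3 symbols.
Reachable ∩ accepting = {} — empty.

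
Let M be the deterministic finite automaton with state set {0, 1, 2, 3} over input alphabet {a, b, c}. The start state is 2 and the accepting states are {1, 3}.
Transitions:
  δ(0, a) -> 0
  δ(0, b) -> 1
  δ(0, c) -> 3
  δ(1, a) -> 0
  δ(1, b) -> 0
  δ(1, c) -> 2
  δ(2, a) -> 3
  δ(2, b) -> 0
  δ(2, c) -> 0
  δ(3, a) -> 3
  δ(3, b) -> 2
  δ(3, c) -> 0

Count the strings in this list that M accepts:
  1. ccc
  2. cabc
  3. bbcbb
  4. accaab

1

ccc: rejected
cabc: rejected
bbcbb: accepted
accaab: rejected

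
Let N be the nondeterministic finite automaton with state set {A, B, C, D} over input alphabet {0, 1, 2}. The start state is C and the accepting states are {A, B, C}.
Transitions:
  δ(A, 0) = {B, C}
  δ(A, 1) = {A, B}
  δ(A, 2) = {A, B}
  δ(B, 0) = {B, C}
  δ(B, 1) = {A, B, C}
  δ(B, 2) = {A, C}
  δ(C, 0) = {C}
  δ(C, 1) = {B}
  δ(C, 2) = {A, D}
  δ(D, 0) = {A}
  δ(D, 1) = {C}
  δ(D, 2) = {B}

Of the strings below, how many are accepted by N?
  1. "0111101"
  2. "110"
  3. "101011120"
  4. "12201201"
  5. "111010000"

5

"0111101": accepted
"110": accepted
"101011120": accepted
"12201201": accepted
"111010000": accepted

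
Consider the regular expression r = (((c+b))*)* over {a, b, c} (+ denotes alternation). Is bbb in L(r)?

Split into 3 pieces b · b · b; each matches ((c+b))*.

yes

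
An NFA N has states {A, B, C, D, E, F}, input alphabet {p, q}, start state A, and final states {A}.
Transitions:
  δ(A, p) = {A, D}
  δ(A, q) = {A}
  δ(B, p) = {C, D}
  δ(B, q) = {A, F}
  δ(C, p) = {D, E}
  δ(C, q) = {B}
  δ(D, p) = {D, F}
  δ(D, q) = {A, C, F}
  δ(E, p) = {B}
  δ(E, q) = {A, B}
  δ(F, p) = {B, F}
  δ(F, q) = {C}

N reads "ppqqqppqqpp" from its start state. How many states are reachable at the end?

Start: {A}
read p: {A, D}
read p: {A, D, F}
read q: {A, C, F}
read q: {A, B, C}
read q: {A, B, F}
read p: {A, B, C, D, F}
read p: {A, B, C, D, E, F}
read q: {A, B, C, F}
read q: {A, B, C, F}
read p: {A, B, C, D, E, F}
read p: {A, B, C, D, E, F}
Final reachable set {A, B, C, D, E, F} has 6 states.

6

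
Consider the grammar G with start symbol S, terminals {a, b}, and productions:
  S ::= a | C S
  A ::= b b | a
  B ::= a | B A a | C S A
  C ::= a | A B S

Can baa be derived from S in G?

no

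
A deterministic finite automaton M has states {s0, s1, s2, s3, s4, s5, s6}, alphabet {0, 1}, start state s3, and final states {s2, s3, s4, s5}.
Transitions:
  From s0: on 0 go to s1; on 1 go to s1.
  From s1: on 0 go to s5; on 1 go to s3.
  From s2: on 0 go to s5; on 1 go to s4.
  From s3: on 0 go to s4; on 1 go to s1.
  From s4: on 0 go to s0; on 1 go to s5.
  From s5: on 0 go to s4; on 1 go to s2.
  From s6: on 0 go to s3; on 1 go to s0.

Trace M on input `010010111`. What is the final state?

s5

s3 --0--> s4
s4 --1--> s5
s5 --0--> s4
s4 --0--> s0
s0 --1--> s1
s1 --0--> s5
s5 --1--> s2
s2 --1--> s4
s4 --1--> s5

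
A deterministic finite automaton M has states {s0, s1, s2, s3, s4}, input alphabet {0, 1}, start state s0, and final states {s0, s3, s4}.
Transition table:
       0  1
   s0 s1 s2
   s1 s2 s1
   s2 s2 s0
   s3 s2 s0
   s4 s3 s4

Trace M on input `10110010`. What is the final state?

s0 --1--> s2
s2 --0--> s2
s2 --1--> s0
s0 --1--> s2
s2 --0--> s2
s2 --0--> s2
s2 --1--> s0
s0 --0--> s1

s1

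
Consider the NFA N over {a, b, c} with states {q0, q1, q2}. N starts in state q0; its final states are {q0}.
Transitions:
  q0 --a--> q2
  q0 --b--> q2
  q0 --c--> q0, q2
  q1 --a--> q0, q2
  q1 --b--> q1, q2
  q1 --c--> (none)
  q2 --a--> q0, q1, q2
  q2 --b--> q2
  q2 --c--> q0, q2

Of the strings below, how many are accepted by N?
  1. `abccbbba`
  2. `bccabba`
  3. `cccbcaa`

`abccbbba`: accepted
`bccabba`: accepted
`cccbcaa`: accepted

3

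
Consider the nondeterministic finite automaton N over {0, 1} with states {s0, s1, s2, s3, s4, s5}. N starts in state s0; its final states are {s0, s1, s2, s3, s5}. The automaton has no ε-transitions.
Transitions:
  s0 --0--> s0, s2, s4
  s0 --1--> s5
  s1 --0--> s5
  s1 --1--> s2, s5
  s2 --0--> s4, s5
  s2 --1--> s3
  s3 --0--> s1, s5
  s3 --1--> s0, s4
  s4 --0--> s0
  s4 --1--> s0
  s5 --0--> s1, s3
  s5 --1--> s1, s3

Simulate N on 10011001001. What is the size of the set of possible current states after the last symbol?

Start: {s0}
read 1: {s5}
read 0: {s1, s3}
read 0: {s1, s5}
read 1: {s1, s2, s3, s5}
read 1: {s0, s1, s2, s3, s4, s5}
read 0: {s0, s1, s2, s3, s4, s5}
read 0: {s0, s1, s2, s3, s4, s5}
read 1: {s0, s1, s2, s3, s4, s5}
read 0: {s0, s1, s2, s3, s4, s5}
read 0: {s0, s1, s2, s3, s4, s5}
read 1: {s0, s1, s2, s3, s4, s5}
Final reachable set {s0, s1, s2, s3, s4, s5} has 6 states.

6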